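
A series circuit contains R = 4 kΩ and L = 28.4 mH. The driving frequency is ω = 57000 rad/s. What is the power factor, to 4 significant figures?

X_L = ωL = 1619 Ω
Z = 4000 + j1619 Ω
|Z| = √(4000² + 1619²) = 4315 Ω
∠Z = arctan(1619/4000) = 22.03°
cos φ = cos(22.03°) = 0.9270

0.9270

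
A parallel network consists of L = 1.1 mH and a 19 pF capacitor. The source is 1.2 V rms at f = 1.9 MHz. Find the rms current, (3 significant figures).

181 μA

ω = 2πf = 1.194e+07 rad/s
X_L = ωL = 13100 Ω
X_C = 1/(ωC) = 4410 Ω
Parallel: admittances add. Y = 1/(jωL) + jωC
Y = (0 + j0.000151) S
|Y| = 0.000151 S → |Z| = 1/|Y| = 6640 Ω, ∠Z = −∠Y = -90.0°
I = V/|Z| = 1.2/6640 = 181 μA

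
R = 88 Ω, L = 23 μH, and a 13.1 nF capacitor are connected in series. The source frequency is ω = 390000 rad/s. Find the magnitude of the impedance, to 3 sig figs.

206 Ω

X_L = ωL = 8.97 Ω
X_C = 1/(ωC) = 196 Ω
Net reactance X = X_L − X_C = -187 Ω
Z = 88.0 − j187 Ω
|Z| = √(88.0² + 187²) = 206 Ω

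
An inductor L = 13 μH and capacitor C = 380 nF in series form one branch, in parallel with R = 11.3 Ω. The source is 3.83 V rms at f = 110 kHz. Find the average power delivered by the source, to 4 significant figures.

ω = 2πf = 691200 rad/s
X_L = ωL = 8.985 Ω
X_C = 1/(ωC) = 3.808 Ω
Branch 1: Z₁ = R = 11.30 Ω
Branch 2 (series LC): Z₂ = j(X_L − X_C) = j5.177 Ω
Parallel: Z = Z₁Z₂/(Z₁+Z₂), |Z| = 4.707 Ω, ∠Z = 65.38°
I = V/|Z| = 813.7 mA
P = VI cos φ = 3.83 × 0.8137 × cos(65.38°) = 1.298 W

1.298 W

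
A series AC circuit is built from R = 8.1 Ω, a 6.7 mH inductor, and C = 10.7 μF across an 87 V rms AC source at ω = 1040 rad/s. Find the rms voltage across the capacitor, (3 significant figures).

93.9 V

X_L = ωL = 6.97 Ω
X_C = 1/(ωC) = 89.9 Ω
Net reactance X = X_L − X_C = -82.9 Ω
Z = 8.10 − j82.9 Ω
|Z| = √(8.10² + 82.9²) = 83.3 Ω
I = V/|Z| = 1.04 A
V_C = I·|Z_C| = 1.04 × 89.9 = 93.9 V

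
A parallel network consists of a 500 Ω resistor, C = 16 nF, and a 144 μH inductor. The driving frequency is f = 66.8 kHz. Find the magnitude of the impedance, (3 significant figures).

ω = 2πf = 419700 rad/s
X_L = ωL = 60.4 Ω
X_C = 1/(ωC) = 149 Ω
Parallel: admittances add. Y = 1/R + 1/(jωL) + jωC
Y = (0.00200 − j0.00983) S
|Y| = 0.0100 S → |Z| = 1/|Y| = 99.7 Ω, ∠Z = −∠Y = 78.5°

99.7 Ω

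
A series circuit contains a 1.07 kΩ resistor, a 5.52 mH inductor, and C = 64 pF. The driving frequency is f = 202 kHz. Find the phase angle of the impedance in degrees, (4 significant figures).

-78.60°

ω = 2πf = 1.269e+06 rad/s
X_L = ωL = 7006 Ω
X_C = 1/(ωC) = 12310 Ω
Net reactance X = X_L − X_C = -5305 Ω
Z = 1070 − j5305 Ω
|Z| = √(1070² + 5305²) = 5412 Ω
∠Z = arctan(-5305/1070) = -78.60°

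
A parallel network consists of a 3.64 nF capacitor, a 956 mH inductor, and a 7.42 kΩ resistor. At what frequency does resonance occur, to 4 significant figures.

2.698 kHz

ω₀ = 1/√(LC) = 1/√(0.956 × 3.64e-09) = 16950 rad/s
f₀ = ω₀/(2π) = 2.698 kHz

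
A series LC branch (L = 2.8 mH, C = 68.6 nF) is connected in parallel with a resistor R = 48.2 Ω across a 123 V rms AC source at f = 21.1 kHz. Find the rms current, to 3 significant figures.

2.59 A

ω = 2πf = 132600 rad/s
X_L = ωL = 371 Ω
X_C = 1/(ωC) = 110 Ω
Branch 1: Z₁ = R = 48.2 Ω
Branch 2 (series LC): Z₂ = j(X_L − X_C) = j261 Ω
Parallel: Z = Z₁Z₂/(Z₁+Z₂), |Z| = 47.4 Ω, ∠Z = 10.5°
I = V/|Z| = 123/47.4 = 2.59 A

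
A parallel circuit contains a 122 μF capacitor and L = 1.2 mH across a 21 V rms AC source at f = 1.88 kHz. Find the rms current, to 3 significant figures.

ω = 2πf = 11810 rad/s
X_L = ωL = 14.2 Ω
X_C = 1/(ωC) = 0.694 Ω
Parallel: admittances add. Y = 1/(jωL) + jωC
Y = (0 + j1.37) S
|Y| = 1.37 S → |Z| = 1/|Y| = 0.730 Ω, ∠Z = −∠Y = -90.0°
I = V/|Z| = 21/0.730 = 28.8 A

28.8 A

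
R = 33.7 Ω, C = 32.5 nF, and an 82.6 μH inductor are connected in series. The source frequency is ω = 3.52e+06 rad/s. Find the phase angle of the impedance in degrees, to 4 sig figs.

X_L = ωL = 290.8 Ω
X_C = 1/(ωC) = 8.741 Ω
Net reactance X = X_L − X_C = 282.0 Ω
Z = 33.70 + j282.0 Ω
|Z| = √(33.70² + 282.0²) = 284.0 Ω
∠Z = arctan(282.0/33.70) = 83.19°

83.19°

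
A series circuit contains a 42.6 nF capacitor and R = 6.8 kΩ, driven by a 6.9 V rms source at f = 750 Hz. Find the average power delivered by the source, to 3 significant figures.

4.56 mW

ω = 2πf = 4712 rad/s
X_C = 1/(ωC) = 4980 Ω
Z = 6800 − j4980 Ω
|Z| = √(6800² + 4980²) = 8430 Ω
∠Z = arctan(-4980/6800) = -36.2°
I = V/|Z| = 819 μA
P = VI cos φ = 6.9 × 0.000819 × cos(-36.2°) = 4.56 mW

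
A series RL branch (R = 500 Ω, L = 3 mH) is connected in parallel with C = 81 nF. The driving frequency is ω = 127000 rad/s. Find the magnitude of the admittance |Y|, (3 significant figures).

X_L = ωL = 381 Ω
X_C = 1/(ωC) = 97.2 Ω
Branch 1 (R+jX_L): Z₁ = 500 + j381 Ω, |Z₁| = 629 Ω
Branch 2 (−jX_C): Z₂ = −j97.2 Ω
Parallel: Z = Z₁Z₂/(Z₁+Z₂), |Z| = 106 Ω, ∠Z = -82.3°
|Y| = 1/|Z| = 9.41 mS

9.41 mS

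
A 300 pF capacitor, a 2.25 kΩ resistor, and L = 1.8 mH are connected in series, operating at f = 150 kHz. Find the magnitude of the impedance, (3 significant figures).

ω = 2πf = 942500 rad/s
X_L = ωL = 1700 Ω
X_C = 1/(ωC) = 3540 Ω
Net reactance X = X_L − X_C = -1840 Ω
Z = 2250 − j1840 Ω
|Z| = √(2250² + 1840²) = 2910 Ω

2910 Ω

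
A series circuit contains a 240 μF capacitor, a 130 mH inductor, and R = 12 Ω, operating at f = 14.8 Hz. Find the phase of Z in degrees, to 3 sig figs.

ω = 2πf = 92.99 rad/s
X_L = ωL = 12.1 Ω
X_C = 1/(ωC) = 44.8 Ω
Net reactance X = X_L − X_C = -32.7 Ω
Z = 12.0 − j32.7 Ω
|Z| = √(12.0² + 32.7²) = 34.8 Ω
∠Z = arctan(-32.7/12.0) = -69.9°

-69.9°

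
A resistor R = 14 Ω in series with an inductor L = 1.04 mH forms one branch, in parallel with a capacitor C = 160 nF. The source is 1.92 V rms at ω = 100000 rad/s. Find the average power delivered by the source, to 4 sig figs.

4.687 mW

X_L = ωL = 104.0 Ω
X_C = 1/(ωC) = 62.50 Ω
Branch 1 (R+jX_L): Z₁ = 14.00 + j104.0 Ω, |Z₁| = 104.9 Ω
Branch 2 (−jX_C): Z₂ = −j62.50 Ω
Parallel: Z = Z₁Z₂/(Z₁+Z₂), |Z| = 149.7 Ω, ∠Z = -79.03°
I = V/|Z| = 12.82 mA
P = VI cos φ = 1.92 × 0.01282 × cos(-79.03°) = 4.687 mW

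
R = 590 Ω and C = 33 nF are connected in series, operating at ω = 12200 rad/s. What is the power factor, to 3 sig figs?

X_C = 1/(ωC) = 2480 Ω
Z = 590 − j2480 Ω
|Z| = √(590² + 2480²) = 2550 Ω
∠Z = arctan(-2480/590) = -76.6°
cos φ = cos(-76.6°) = 0.231

0.231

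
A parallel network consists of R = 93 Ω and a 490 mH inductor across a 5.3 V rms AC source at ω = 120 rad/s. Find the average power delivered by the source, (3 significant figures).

302 mW

X_L = ωL = 58.8 Ω
Parallel: admittances add. Y = 1/R + 1/(jωL)
Y = (0.0108 − j0.0170) S
|Y| = 0.0201 S → |Z| = 1/|Y| = 49.7 Ω, ∠Z = −∠Y = 57.7°
I = V/|Z| = 107 mA
P = VI cos φ = 5.3 × 0.107 × cos(57.7°) = 302 mW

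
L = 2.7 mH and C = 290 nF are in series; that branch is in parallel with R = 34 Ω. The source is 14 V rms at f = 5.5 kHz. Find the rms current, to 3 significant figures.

ω = 2πf = 34560 rad/s
X_L = ωL = 93.3 Ω
X_C = 1/(ωC) = 99.8 Ω
Branch 1: Z₁ = R = 34.0 Ω
Branch 2 (series LC): Z₂ = j(X_L − X_C) = −j6.48 Ω
Parallel: Z = Z₁Z₂/(Z₁+Z₂), |Z| = 6.36 Ω, ∠Z = -79.2°
I = V/|Z| = 14/6.36 = 2.20 A

2.20 A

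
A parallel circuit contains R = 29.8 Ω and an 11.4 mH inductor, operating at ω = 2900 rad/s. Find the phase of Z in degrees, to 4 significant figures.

42.03°

X_L = ωL = 33.06 Ω
Parallel: admittances add. Y = 1/R + 1/(jωL)
Y = (0.03356 − j0.03025) S
|Y| = 0.04518 S → |Z| = 1/|Y| = 22.13 Ω, ∠Z = −∠Y = 42.03°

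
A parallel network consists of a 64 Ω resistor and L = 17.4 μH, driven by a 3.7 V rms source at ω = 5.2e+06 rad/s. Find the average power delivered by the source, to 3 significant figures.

X_L = ωL = 90.5 Ω
Parallel: admittances add. Y = 1/R + 1/(jωL)
Y = (0.0156 − j0.0111) S
|Y| = 0.0191 S → |Z| = 1/|Y| = 52.3 Ω, ∠Z = −∠Y = 35.3°
I = V/|Z| = 70.8 mA
P = VI cos φ = 3.7 × 0.0708 × cos(35.3°) = 214 mW

214 mW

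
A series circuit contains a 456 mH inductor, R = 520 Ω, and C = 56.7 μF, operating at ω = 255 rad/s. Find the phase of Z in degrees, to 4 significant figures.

5.177°

X_L = ωL = 116.3 Ω
X_C = 1/(ωC) = 69.16 Ω
Net reactance X = X_L − X_C = 47.12 Ω
Z = 520.0 + j47.12 Ω
|Z| = √(520.0² + 47.12²) = 522.1 Ω
∠Z = arctan(47.12/520.0) = 5.177°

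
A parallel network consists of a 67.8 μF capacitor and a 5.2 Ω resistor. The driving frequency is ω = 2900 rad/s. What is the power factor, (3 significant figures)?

0.699

X_C = 1/(ωC) = 5.09 Ω
Parallel: admittances add. Y = 1/R + jωC
Y = (0.192 + j0.197) S
|Y| = 0.275 S → |Z| = 1/|Y| = 3.64 Ω, ∠Z = −∠Y = -45.6°
cos φ = cos(-45.6°) = 0.699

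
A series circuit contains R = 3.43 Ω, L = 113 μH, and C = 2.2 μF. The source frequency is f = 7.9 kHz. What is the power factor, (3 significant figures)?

ω = 2πf = 49640 rad/s
X_L = ωL = 5.61 Ω
X_C = 1/(ωC) = 9.16 Ω
Net reactance X = X_L − X_C = -3.55 Ω
Z = 3.43 − j3.55 Ω
|Z| = √(3.43² + 3.55²) = 4.94 Ω
∠Z = arctan(-3.55/3.43) = -46.0°
cos φ = cos(-46.0°) = 0.695

0.695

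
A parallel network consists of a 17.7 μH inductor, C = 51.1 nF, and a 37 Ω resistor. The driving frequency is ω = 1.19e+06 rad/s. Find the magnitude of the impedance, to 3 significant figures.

X_L = ωL = 21.1 Ω
X_C = 1/(ωC) = 16.4 Ω
Parallel: admittances add. Y = 1/R + 1/(jωL) + jωC
Y = (0.0270 + j0.0133) S
|Y| = 0.0301 S → |Z| = 1/|Y| = 33.2 Ω, ∠Z = −∠Y = -26.3°

33.2 Ω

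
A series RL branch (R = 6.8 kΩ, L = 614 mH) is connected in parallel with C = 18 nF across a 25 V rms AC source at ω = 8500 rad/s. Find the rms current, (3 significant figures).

3.09 mA

X_L = ωL = 5220 Ω
X_C = 1/(ωC) = 6540 Ω
Branch 1 (R+jX_L): Z₁ = 6800 + j5220 Ω, |Z₁| = 8570 Ω
Branch 2 (−jX_C): Z₂ = −j6540 Ω
Parallel: Z = Z₁Z₂/(Z₁+Z₂), |Z| = 8090 Ω, ∠Z = -41.5°
I = V/|Z| = 25/8090 = 3.09 mA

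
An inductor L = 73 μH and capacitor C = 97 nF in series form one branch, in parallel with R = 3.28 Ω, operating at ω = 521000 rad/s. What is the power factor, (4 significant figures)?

0.9842

X_L = ωL = 38.03 Ω
X_C = 1/(ωC) = 19.79 Ω
Branch 1: Z₁ = R = 3.280 Ω
Branch 2 (series LC): Z₂ = j(X_L − X_C) = j18.25 Ω
Parallel: Z = Z₁Z₂/(Z₁+Z₂), |Z| = 3.228 Ω, ∠Z = 10.19°
cos φ = cos(10.19°) = 0.9842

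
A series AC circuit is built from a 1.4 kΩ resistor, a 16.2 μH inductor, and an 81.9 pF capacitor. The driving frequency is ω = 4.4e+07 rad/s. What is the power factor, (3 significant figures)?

0.955

X_L = ωL = 713 Ω
X_C = 1/(ωC) = 278 Ω
Net reactance X = X_L − X_C = 435 Ω
Z = 1400 + j435 Ω
|Z| = √(1400² + 435²) = 1470 Ω
∠Z = arctan(435/1400) = 17.3°
cos φ = cos(17.3°) = 0.955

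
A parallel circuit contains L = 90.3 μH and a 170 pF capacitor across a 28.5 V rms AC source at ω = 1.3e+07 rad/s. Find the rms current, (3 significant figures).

38.7 mA

X_L = ωL = 1170 Ω
X_C = 1/(ωC) = 452 Ω
Parallel: admittances add. Y = 1/(jωL) + jωC
Y = (0 + j0.00136) S
|Y| = 0.00136 S → |Z| = 1/|Y| = 736 Ω, ∠Z = −∠Y = -90.0°
I = V/|Z| = 28.5/736 = 38.7 mA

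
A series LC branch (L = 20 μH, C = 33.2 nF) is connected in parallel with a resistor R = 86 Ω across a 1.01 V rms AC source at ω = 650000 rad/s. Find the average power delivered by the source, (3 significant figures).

X_L = ωL = 13.0 Ω
X_C = 1/(ωC) = 46.3 Ω
Branch 1: Z₁ = R = 86.0 Ω
Branch 2 (series LC): Z₂ = j(X_L − X_C) = −j33.3 Ω
Parallel: Z = Z₁Z₂/(Z₁+Z₂), |Z| = 31.1 Ω, ∠Z = -68.8°
I = V/|Z| = 32.5 mA
P = VI cos φ = 1.01 × 0.0325 × cos(-68.8°) = 11.9 mW

11.9 mW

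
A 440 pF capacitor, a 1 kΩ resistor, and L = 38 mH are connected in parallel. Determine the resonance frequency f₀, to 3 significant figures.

38.9 kHz

ω₀ = 1/√(LC) = 1/√(0.038 × 4.4e-10) = 244600 rad/s
f₀ = ω₀/(2π) = 38.9 kHz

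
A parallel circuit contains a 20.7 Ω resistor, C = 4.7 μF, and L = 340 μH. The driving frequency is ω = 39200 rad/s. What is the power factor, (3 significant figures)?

X_L = ωL = 13.3 Ω
X_C = 1/(ωC) = 5.43 Ω
Parallel: admittances add. Y = 1/R + 1/(jωL) + jωC
Y = (0.0483 + j0.109) S
|Y| = 0.119 S → |Z| = 1/|Y| = 8.37 Ω, ∠Z = −∠Y = -66.1°
cos φ = cos(-66.1°) = 0.405

0.405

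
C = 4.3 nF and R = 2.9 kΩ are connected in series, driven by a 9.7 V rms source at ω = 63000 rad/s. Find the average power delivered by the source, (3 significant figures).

12.4 mW

X_C = 1/(ωC) = 3690 Ω
Z = 2900 − j3690 Ω
|Z| = √(2900² + 3690²) = 4690 Ω
∠Z = arctan(-3690/2900) = -51.8°
I = V/|Z| = 2.07 mA
P = VI cos φ = 9.7 × 0.00207 × cos(-51.8°) = 12.4 mW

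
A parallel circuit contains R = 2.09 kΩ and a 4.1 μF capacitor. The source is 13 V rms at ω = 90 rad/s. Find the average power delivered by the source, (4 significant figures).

X_C = 1/(ωC) = 2710 Ω
Parallel: admittances add. Y = 1/R + jωC
Y = (0.0004785 + j0.0003690) S
|Y| = 0.0006042 S → |Z| = 1/|Y| = 1655 Ω, ∠Z = −∠Y = -37.64°
I = V/|Z| = 7.855 mA
P = VI cos φ = 13 × 0.007855 × cos(-37.64°) = 80.86 mW

80.86 mW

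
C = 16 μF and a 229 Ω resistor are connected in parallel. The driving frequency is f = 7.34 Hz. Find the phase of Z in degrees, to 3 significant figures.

-9.59°

ω = 2πf = 46.12 rad/s
X_C = 1/(ωC) = 1360 Ω
Parallel: admittances add. Y = 1/R + jωC
Y = (0.00437 + j0.000738) S
|Y| = 0.00443 S → |Z| = 1/|Y| = 226 Ω, ∠Z = −∠Y = -9.59°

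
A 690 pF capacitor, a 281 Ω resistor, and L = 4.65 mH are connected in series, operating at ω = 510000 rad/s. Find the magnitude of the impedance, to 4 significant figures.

547.8 Ω

X_L = ωL = 2372 Ω
X_C = 1/(ωC) = 2842 Ω
Net reactance X = X_L − X_C = -470.2 Ω
Z = 281.0 − j470.2 Ω
|Z| = √(281.0² + 470.2²) = 547.8 Ω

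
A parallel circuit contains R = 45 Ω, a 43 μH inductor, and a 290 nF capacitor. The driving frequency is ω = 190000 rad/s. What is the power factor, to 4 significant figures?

0.3135

X_L = ωL = 8.170 Ω
X_C = 1/(ωC) = 18.15 Ω
Parallel: admittances add. Y = 1/R + 1/(jωL) + jωC
Y = (0.02222 − j0.06730) S
|Y| = 0.07087 S → |Z| = 1/|Y| = 14.11 Ω, ∠Z = −∠Y = 71.73°
cos φ = cos(71.73°) = 0.3135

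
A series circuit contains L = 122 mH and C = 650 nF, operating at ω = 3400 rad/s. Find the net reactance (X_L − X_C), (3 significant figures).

X_L = ωL = 415 Ω
X_C = 1/(ωC) = 452 Ω
X = 415 − 452 = -37.7 Ω

-37.7 Ω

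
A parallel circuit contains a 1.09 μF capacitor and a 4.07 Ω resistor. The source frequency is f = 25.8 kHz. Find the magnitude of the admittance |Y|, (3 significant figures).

ω = 2πf = 162100 rad/s
X_C = 1/(ωC) = 5.66 Ω
Parallel: admittances add. Y = 1/R + jωC
Y = (0.246 + j0.177) S
|Y| = 0.303 S → |Z| = 1/|Y| = 3.30 Ω, ∠Z = −∠Y = -35.7°

303 mS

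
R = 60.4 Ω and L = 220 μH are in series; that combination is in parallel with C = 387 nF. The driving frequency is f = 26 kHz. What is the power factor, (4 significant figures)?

0.2135

ω = 2πf = 163400 rad/s
X_L = ωL = 35.94 Ω
X_C = 1/(ωC) = 15.82 Ω
Branch 1 (R+jX_L): Z₁ = 60.40 + j35.94 Ω, |Z₁| = 70.28 Ω
Branch 2 (−jX_C): Z₂ = −j15.82 Ω
Parallel: Z = Z₁Z₂/(Z₁+Z₂), |Z| = 17.46 Ω, ∠Z = -77.67°
cos φ = cos(-77.67°) = 0.2135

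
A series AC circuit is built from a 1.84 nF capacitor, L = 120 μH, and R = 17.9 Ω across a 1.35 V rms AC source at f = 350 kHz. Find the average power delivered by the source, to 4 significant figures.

54.26 mW

ω = 2πf = 2.199e+06 rad/s
X_L = ωL = 263.9 Ω
X_C = 1/(ωC) = 247.1 Ω
Net reactance X = X_L − X_C = 16.76 Ω
Z = 17.90 + j16.76 Ω
|Z| = √(17.90² + 16.76²) = 24.52 Ω
∠Z = arctan(16.76/17.90) = 43.11°
I = V/|Z| = 55.06 mA
P = VI cos φ = 1.35 × 0.05506 × cos(43.11°) = 54.26 mW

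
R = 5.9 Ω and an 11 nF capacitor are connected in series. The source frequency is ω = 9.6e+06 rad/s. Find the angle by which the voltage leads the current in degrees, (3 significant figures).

-58.1°

X_C = 1/(ωC) = 9.47 Ω
Z = 5.90 − j9.47 Ω
|Z| = √(5.90² + 9.47²) = 11.2 Ω
∠Z = arctan(-9.47/5.90) = -58.1°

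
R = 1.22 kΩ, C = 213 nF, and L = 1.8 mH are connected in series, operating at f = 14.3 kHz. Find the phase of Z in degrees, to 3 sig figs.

5.13°

ω = 2πf = 89850 rad/s
X_L = ωL = 162 Ω
X_C = 1/(ωC) = 52.3 Ω
Net reactance X = X_L − X_C = 109 Ω
Z = 1220 + j109 Ω
|Z| = √(1220² + 109²) = 1220 Ω
∠Z = arctan(109/1220) = 5.13°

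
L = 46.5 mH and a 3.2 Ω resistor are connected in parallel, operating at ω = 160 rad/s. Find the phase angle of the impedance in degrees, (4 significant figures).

23.27°

X_L = ωL = 7.440 Ω
Parallel: admittances add. Y = 1/R + 1/(jωL)
Y = (0.3125 − j0.1344) S
|Y| = 0.3402 S → |Z| = 1/|Y| = 2.940 Ω, ∠Z = −∠Y = 23.27°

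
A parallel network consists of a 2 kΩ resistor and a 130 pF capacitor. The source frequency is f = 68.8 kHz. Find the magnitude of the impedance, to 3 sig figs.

ω = 2πf = 432300 rad/s
X_C = 1/(ωC) = 17800 Ω
Parallel: admittances add. Y = 1/R + jωC
Y = (0.000500 + j5.62e-05) S
|Y| = 0.000503 S → |Z| = 1/|Y| = 1990 Ω, ∠Z = −∠Y = -6.41°

1990 Ω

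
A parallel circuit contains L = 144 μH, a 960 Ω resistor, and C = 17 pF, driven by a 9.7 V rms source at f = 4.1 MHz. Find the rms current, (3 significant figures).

ω = 2πf = 2.576e+07 rad/s
X_L = ωL = 3710 Ω
X_C = 1/(ωC) = 2280 Ω
Parallel: admittances add. Y = 1/R + 1/(jωL) + jωC
Y = (0.00104 + j0.000168) S
|Y| = 0.00106 S → |Z| = 1/|Y| = 948 Ω, ∠Z = −∠Y = -9.18°
I = V/|Z| = 9.7/948 = 10.2 mA

10.2 mA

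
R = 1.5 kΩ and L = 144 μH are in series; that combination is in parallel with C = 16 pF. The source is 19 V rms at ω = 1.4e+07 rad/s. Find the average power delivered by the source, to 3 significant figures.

85.8 mW

X_L = ωL = 2020 Ω
X_C = 1/(ωC) = 4460 Ω
Branch 1 (R+jX_L): Z₁ = 1500 + j2020 Ω, |Z₁| = 2510 Ω
Branch 2 (−jX_C): Z₂ = −j4460 Ω
Parallel: Z = Z₁Z₂/(Z₁+Z₂), |Z| = 3910 Ω, ∠Z = 21.9°
I = V/|Z| = 4.86 mA
P = VI cos φ = 19 × 0.00486 × cos(21.9°) = 85.8 mW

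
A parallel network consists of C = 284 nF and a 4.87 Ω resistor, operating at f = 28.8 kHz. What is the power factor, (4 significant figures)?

ω = 2πf = 181000 rad/s
X_C = 1/(ωC) = 19.46 Ω
Parallel: admittances add. Y = 1/R + jωC
Y = (0.2053 + j0.05139) S
|Y| = 0.2117 S → |Z| = 1/|Y| = 4.724 Ω, ∠Z = −∠Y = -14.05°
cos φ = cos(-14.05°) = 0.9701

0.9701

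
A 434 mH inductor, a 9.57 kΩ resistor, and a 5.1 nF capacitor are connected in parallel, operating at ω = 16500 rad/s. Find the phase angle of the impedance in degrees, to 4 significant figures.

X_L = ωL = 7161 Ω
X_C = 1/(ωC) = 11880 Ω
Parallel: admittances add. Y = 1/R + 1/(jωL) + jωC
Y = (0.0001045 − j5.55e-05) S
|Y| = 0.0001183 S → |Z| = 1/|Y| = 8452 Ω, ∠Z = −∠Y = 27.97°

27.97°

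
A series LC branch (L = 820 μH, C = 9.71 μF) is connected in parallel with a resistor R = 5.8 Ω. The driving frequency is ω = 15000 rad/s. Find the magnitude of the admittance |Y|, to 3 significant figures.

252 mS

X_L = ωL = 12.3 Ω
X_C = 1/(ωC) = 6.87 Ω
Branch 1: Z₁ = R = 5.80 Ω
Branch 2 (series LC): Z₂ = j(X_L − X_C) = j5.43 Ω
Parallel: Z = Z₁Z₂/(Z₁+Z₂), |Z| = 3.97 Ω, ∠Z = 46.9°
|Y| = 1/|Z| = 252 mS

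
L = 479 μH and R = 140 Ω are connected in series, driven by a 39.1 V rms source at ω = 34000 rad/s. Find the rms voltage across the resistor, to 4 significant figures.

38.84 V

X_L = ωL = 16.29 Ω
Z = 140.0 + j16.29 Ω
|Z| = √(140.0² + 16.29²) = 140.9 Ω
I = V/|Z| = 277.4 mA
V_R = I·|Z_R| = 0.2774 × 140.0 = 38.84 V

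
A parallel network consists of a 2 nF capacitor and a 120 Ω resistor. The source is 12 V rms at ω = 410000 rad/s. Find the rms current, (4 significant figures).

100.5 mA

X_C = 1/(ωC) = 1220 Ω
Parallel: admittances add. Y = 1/R + jωC
Y = (0.008333 + j0.0008200) S
|Y| = 0.008374 S → |Z| = 1/|Y| = 119.4 Ω, ∠Z = −∠Y = -5.620°
I = V/|Z| = 12/119.4 = 100.5 mA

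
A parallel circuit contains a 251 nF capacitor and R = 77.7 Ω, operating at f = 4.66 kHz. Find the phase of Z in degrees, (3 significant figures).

-29.7°

ω = 2πf = 29280 rad/s
X_C = 1/(ωC) = 136 Ω
Parallel: admittances add. Y = 1/R + jωC
Y = (0.0129 + j0.00735) S
|Y| = 0.0148 S → |Z| = 1/|Y| = 67.5 Ω, ∠Z = −∠Y = -29.7°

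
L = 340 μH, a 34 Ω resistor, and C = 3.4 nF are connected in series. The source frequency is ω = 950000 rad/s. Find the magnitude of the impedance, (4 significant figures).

X_L = ωL = 323.0 Ω
X_C = 1/(ωC) = 309.6 Ω
Net reactance X = X_L − X_C = 13.40 Ω
Z = 34.00 + j13.40 Ω
|Z| = √(34.00² + 13.40²) = 36.55 Ω

36.55 Ω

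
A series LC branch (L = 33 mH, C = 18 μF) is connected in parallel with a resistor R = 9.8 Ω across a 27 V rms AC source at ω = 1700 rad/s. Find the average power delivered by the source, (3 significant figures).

74.4 W

X_L = ωL = 56.1 Ω
X_C = 1/(ωC) = 32.7 Ω
Branch 1: Z₁ = R = 9.80 Ω
Branch 2 (series LC): Z₂ = j(X_L − X_C) = j23.4 Ω
Parallel: Z = Z₁Z₂/(Z₁+Z₂), |Z| = 9.04 Ω, ∠Z = 22.7°
I = V/|Z| = 2.99 A
P = VI cos φ = 27 × 2.99 × cos(22.7°) = 74.4 W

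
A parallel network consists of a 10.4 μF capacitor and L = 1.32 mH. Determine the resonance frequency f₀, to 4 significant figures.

ω₀ = 1/√(LC) = 1/√(0.00132 × 1.04e-05) = 8535 rad/s
f₀ = ω₀/(2π) = 1.358 kHz

1.358 kHz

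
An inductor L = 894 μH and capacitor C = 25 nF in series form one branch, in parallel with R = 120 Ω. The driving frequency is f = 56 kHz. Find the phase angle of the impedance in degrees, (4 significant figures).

ω = 2πf = 351900 rad/s
X_L = ωL = 314.6 Ω
X_C = 1/(ωC) = 113.7 Ω
Branch 1: Z₁ = R = 120.0 Ω
Branch 2 (series LC): Z₂ = j(X_L − X_C) = j200.9 Ω
Parallel: Z = Z₁Z₂/(Z₁+Z₂), |Z| = 103.0 Ω, ∠Z = 30.85°

30.85°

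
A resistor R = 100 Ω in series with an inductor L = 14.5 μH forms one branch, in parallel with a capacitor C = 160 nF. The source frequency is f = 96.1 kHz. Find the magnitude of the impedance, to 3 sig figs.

ω = 2πf = 603800 rad/s
X_L = ωL = 8.76 Ω
X_C = 1/(ωC) = 10.4 Ω
Branch 1 (R+jX_L): Z₁ = 100 + j8.76 Ω, |Z₁| = 100 Ω
Branch 2 (−jX_C): Z₂ = −j10.4 Ω
Parallel: Z = Z₁Z₂/(Z₁+Z₂), |Z| = 10.4 Ω, ∠Z = -84.1°

10.4 Ω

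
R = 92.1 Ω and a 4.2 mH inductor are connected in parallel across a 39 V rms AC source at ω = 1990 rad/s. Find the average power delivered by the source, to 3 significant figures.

X_L = ωL = 8.36 Ω
Parallel: admittances add. Y = 1/R + 1/(jωL)
Y = (0.0109 − j0.120) S
|Y| = 0.120 S → |Z| = 1/|Y| = 8.32 Ω, ∠Z = −∠Y = 84.8°
I = V/|Z| = 4.69 A
P = VI cos φ = 39 × 4.69 × cos(84.8°) = 16.5 W

16.5 W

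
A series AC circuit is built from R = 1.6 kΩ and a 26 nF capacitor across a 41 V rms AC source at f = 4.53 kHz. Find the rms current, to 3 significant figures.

ω = 2πf = 28460 rad/s
X_C = 1/(ωC) = 1350 Ω
Z = 1600 − j1350 Ω
|Z| = √(1600² + 1350²) = 2090 Ω
I = V/|Z| = 41/2090 = 19.6 mA

19.6 mA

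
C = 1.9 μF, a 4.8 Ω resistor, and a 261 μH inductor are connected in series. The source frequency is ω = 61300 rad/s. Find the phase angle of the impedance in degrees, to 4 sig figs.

57.08°

X_L = ωL = 16.00 Ω
X_C = 1/(ωC) = 8.586 Ω
Net reactance X = X_L − X_C = 7.413 Ω
Z = 4.800 + j7.413 Ω
|Z| = √(4.800² + 7.413²) = 8.832 Ω
∠Z = arctan(7.413/4.800) = 57.08°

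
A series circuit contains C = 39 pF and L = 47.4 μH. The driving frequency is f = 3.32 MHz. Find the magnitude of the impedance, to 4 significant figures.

ω = 2πf = 2.086e+07 rad/s
X_L = ωL = 988.8 Ω
X_C = 1/(ωC) = 1229 Ω
Net reactance X = X_L − X_C = -240.4 Ω
Z = − j240.4 Ω
|Z| = √(0² + 240.4²) = 240.4 Ω

240.4 Ω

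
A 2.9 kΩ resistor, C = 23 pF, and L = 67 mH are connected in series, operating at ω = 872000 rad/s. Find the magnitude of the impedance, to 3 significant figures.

X_L = ωL = 58400 Ω
X_C = 1/(ωC) = 49900 Ω
Net reactance X = X_L − X_C = 8560 Ω
Z = 2900 + j8560 Ω
|Z| = √(2900² + 8560²) = 9040 Ω

9040 Ω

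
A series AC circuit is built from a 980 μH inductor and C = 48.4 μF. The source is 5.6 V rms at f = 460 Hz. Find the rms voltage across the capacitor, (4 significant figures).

ω = 2πf = 2890 rad/s
X_L = ωL = 2.832 Ω
X_C = 1/(ωC) = 7.149 Ω
Net reactance X = X_L − X_C = -4.316 Ω
Z = − j4.316 Ω
|Z| = √(0² + 4.316²) = 4.316 Ω
I = V/|Z| = 1.297 A
V_C = I·|Z_C| = 1.297 × 7.149 = 9.275 V

9.275 V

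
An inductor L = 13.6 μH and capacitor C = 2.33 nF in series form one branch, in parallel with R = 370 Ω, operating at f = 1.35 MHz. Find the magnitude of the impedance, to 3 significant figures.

63.8 Ω

ω = 2πf = 8.482e+06 rad/s
X_L = ωL = 115 Ω
X_C = 1/(ωC) = 50.6 Ω
Branch 1: Z₁ = R = 370 Ω
Branch 2 (series LC): Z₂ = j(X_L − X_C) = j64.8 Ω
Parallel: Z = Z₁Z₂/(Z₁+Z₂), |Z| = 63.8 Ω, ∠Z = 80.1°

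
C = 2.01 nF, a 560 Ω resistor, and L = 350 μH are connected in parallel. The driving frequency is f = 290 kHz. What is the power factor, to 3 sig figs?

ω = 2πf = 1.822e+06 rad/s
X_L = ωL = 638 Ω
X_C = 1/(ωC) = 273 Ω
Parallel: admittances add. Y = 1/R + 1/(jωL) + jωC
Y = (0.00179 + j0.00209) S
|Y| = 0.00275 S → |Z| = 1/|Y| = 363 Ω, ∠Z = −∠Y = -49.5°
cos φ = cos(-49.5°) = 0.649

0.649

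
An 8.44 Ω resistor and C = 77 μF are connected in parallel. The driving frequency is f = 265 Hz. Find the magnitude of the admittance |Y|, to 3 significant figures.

175 mS

ω = 2πf = 1665 rad/s
X_C = 1/(ωC) = 7.80 Ω
Parallel: admittances add. Y = 1/R + jωC
Y = (0.118 + j0.128) S
|Y| = 0.175 S → |Z| = 1/|Y| = 5.73 Ω, ∠Z = −∠Y = -47.3°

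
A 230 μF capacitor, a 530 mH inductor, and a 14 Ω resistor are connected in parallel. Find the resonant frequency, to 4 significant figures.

14.42 Hz

ω₀ = 1/√(LC) = 1/√(0.53 × 0.00023) = 90.57 rad/s
f₀ = ω₀/(2π) = 14.42 Hz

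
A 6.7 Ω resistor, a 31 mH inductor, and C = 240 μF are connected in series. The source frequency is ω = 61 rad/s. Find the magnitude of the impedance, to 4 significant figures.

X_L = ωL = 1.891 Ω
X_C = 1/(ωC) = 68.31 Ω
Net reactance X = X_L − X_C = -66.42 Ω
Z = 6.700 − j66.42 Ω
|Z| = √(6.700² + 66.42²) = 66.75 Ω

66.75 Ω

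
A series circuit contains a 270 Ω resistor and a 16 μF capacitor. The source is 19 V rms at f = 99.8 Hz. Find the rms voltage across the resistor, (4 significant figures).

ω = 2πf = 627.1 rad/s
X_C = 1/(ωC) = 99.67 Ω
Z = 270.0 − j99.67 Ω
|Z| = √(270.0² + 99.67²) = 287.8 Ω
I = V/|Z| = 66.02 mA
V_R = I·|Z_R| = 0.06602 × 270.0 = 17.82 V

17.82 V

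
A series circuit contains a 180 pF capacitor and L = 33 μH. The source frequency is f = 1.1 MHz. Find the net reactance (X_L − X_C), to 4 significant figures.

-575.7 Ω

ω = 2πf = 6.912e+06 rad/s
X_L = ωL = 228.1 Ω
X_C = 1/(ωC) = 803.8 Ω
X = 228.1 − 803.8 = -575.7 Ω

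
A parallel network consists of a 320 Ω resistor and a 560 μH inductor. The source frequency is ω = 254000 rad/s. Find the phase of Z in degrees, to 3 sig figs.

X_L = ωL = 142 Ω
Parallel: admittances add. Y = 1/R + 1/(jωL)
Y = (0.00313 − j0.00703) S
|Y| = 0.00769 S → |Z| = 1/|Y| = 130 Ω, ∠Z = −∠Y = 66.0°

66.0°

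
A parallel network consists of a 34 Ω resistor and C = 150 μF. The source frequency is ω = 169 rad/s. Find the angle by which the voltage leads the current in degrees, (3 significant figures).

X_C = 1/(ωC) = 39.4 Ω
Parallel: admittances add. Y = 1/R + jωC
Y = (0.0294 + j0.0253) S
|Y| = 0.0388 S → |Z| = 1/|Y| = 25.8 Ω, ∠Z = −∠Y = -40.8°

-40.8°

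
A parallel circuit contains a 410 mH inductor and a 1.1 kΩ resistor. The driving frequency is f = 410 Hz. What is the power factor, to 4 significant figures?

0.6926

ω = 2πf = 2576 rad/s
X_L = ωL = 1056 Ω
Parallel: admittances add. Y = 1/R + 1/(jωL)
Y = (0.0009091 − j0.0009468) S
|Y| = 0.001313 S → |Z| = 1/|Y| = 761.9 Ω, ∠Z = −∠Y = 46.16°
cos φ = cos(46.16°) = 0.6926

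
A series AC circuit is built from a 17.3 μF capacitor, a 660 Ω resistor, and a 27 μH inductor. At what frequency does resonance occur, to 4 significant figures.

7.364 kHz

ω₀ = 1/√(LC) = 1/√(2.7e-05 × 1.73e-05) = 46270 rad/s
f₀ = ω₀/(2π) = 7.364 kHz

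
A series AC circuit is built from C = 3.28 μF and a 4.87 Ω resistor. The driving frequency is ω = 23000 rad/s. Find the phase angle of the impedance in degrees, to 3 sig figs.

X_C = 1/(ωC) = 13.3 Ω
Z = 4.87 − j13.3 Ω
|Z| = √(4.87² + 13.3²) = 14.1 Ω
∠Z = arctan(-13.3/4.87) = -69.8°

-69.8°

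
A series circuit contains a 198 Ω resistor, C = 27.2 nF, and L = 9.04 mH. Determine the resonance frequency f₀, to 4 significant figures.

10.15 kHz

ω₀ = 1/√(LC) = 1/√(0.00904 × 2.72e-08) = 63770 rad/s
f₀ = ω₀/(2π) = 10.15 kHz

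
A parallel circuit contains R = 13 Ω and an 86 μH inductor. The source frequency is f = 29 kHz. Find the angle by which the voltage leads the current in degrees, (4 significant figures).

39.68°

ω = 2πf = 182200 rad/s
X_L = ωL = 15.67 Ω
Parallel: admittances add. Y = 1/R + 1/(jωL)
Y = (0.07692 − j0.06382) S
|Y| = 0.09995 S → |Z| = 1/|Y| = 10.01 Ω, ∠Z = −∠Y = 39.68°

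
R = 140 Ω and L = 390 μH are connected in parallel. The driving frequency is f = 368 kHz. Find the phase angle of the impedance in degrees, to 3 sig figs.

ω = 2πf = 2.312e+06 rad/s
X_L = ωL = 902 Ω
Parallel: admittances add. Y = 1/R + 1/(jωL)
Y = (0.00714 − j0.00111) S
|Y| = 0.00723 S → |Z| = 1/|Y| = 138 Ω, ∠Z = −∠Y = 8.82°

8.82°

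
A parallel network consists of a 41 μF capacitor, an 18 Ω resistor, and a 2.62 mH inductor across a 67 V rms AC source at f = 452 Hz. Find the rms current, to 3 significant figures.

ω = 2πf = 2840 rad/s
X_L = ωL = 7.44 Ω
X_C = 1/(ωC) = 8.59 Ω
Parallel: admittances add. Y = 1/R + 1/(jωL) + jωC
Y = (0.0556 − j0.0180) S
|Y| = 0.0584 S → |Z| = 1/|Y| = 17.1 Ω, ∠Z = −∠Y = 17.9°
I = V/|Z| = 67/17.1 = 3.91 A

3.91 A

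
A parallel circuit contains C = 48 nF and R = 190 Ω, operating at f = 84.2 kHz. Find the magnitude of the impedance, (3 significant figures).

38.6 Ω

ω = 2πf = 529000 rad/s
X_C = 1/(ωC) = 39.4 Ω
Parallel: admittances add. Y = 1/R + jωC
Y = (0.00526 + j0.0254) S
|Y| = 0.0259 S → |Z| = 1/|Y| = 38.6 Ω, ∠Z = −∠Y = -78.3°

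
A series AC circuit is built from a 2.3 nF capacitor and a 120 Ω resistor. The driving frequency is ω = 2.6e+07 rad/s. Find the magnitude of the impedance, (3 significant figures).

X_C = 1/(ωC) = 16.7 Ω
Z = 120 − j16.7 Ω
|Z| = √(120² + 16.7²) = 121 Ω

121 Ω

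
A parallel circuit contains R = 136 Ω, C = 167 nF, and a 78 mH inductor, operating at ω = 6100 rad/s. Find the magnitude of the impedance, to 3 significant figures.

135 Ω

X_L = ωL = 476 Ω
X_C = 1/(ωC) = 982 Ω
Parallel: admittances add. Y = 1/R + 1/(jωL) + jωC
Y = (0.00735 − j0.00108) S
|Y| = 0.00743 S → |Z| = 1/|Y| = 135 Ω, ∠Z = −∠Y = 8.38°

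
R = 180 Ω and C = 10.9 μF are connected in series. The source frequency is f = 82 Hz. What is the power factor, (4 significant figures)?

ω = 2πf = 515.2 rad/s
X_C = 1/(ωC) = 178.1 Ω
Z = 180.0 − j178.1 Ω
|Z| = √(180.0² + 178.1²) = 253.2 Ω
∠Z = arctan(-178.1/180.0) = -44.69°
cos φ = cos(-44.69°) = 0.7109

0.7109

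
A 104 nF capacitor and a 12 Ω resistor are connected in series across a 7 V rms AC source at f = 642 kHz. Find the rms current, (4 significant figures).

572.2 mA

ω = 2πf = 4.034e+06 rad/s
X_C = 1/(ωC) = 2.384 Ω
Z = 12.00 − j2.384 Ω
|Z| = √(12.00² + 2.384²) = 12.23 Ω
I = V/|Z| = 7/12.23 = 572.2 mA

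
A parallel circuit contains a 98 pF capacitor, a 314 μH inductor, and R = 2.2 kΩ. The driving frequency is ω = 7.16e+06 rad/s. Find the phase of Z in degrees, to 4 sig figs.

-29.47°

X_L = ωL = 2248 Ω
X_C = 1/(ωC) = 1425 Ω
Parallel: admittances add. Y = 1/R + 1/(jωL) + jωC
Y = (0.0004545 + j0.0002569) S
|Y| = 0.0005221 S → |Z| = 1/|Y| = 1915 Ω, ∠Z = −∠Y = -29.47°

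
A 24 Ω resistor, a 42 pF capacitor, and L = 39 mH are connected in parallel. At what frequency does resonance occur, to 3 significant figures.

ω₀ = 1/√(LC) = 1/√(0.039 × 4.2e-11) = 781300 rad/s
f₀ = ω₀/(2π) = 124 kHz

124 kHz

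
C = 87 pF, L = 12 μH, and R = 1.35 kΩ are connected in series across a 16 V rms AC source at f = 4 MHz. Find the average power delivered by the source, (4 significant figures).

187.1 mW

ω = 2πf = 2.513e+07 rad/s
X_L = ωL = 301.6 Ω
X_C = 1/(ωC) = 457.3 Ω
Net reactance X = X_L − X_C = -155.7 Ω
Z = 1350 − j155.7 Ω
|Z| = √(1350² + 155.7²) = 1359 Ω
∠Z = arctan(-155.7/1350) = -6.581°
I = V/|Z| = 11.77 mA
P = VI cos φ = 16 × 0.01177 × cos(-6.581°) = 187.1 mW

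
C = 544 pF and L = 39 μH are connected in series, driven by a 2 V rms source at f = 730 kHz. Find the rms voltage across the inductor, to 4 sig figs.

1.612 V

ω = 2πf = 4.587e+06 rad/s
X_L = ωL = 178.9 Ω
X_C = 1/(ωC) = 400.8 Ω
Net reactance X = X_L − X_C = -221.9 Ω
Z = − j221.9 Ω
|Z| = √(0² + 221.9²) = 221.9 Ω
I = V/|Z| = 9.013 mA
V_L = I·|Z_L| = 0.009013 × 178.9 = 1.612 V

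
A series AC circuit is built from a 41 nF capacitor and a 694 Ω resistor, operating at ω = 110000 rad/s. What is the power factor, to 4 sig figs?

0.9526

X_C = 1/(ωC) = 221.7 Ω
Z = 694.0 − j221.7 Ω
|Z| = √(694.0² + 221.7²) = 728.6 Ω
∠Z = arctan(-221.7/694.0) = -17.72°
cos φ = cos(-17.72°) = 0.9526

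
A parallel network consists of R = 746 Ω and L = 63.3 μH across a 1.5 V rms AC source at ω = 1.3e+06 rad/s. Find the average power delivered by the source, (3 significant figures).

3.02 mW

X_L = ωL = 82.3 Ω
Parallel: admittances add. Y = 1/R + 1/(jωL)
Y = (0.00134 − j0.0122) S
|Y| = 0.0122 S → |Z| = 1/|Y| = 81.8 Ω, ∠Z = −∠Y = 83.7°
I = V/|Z| = 18.3 mA
P = VI cos φ = 1.5 × 0.0183 × cos(83.7°) = 3.02 mW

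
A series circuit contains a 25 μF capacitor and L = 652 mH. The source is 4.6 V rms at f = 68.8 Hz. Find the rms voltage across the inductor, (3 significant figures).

6.85 V

ω = 2πf = 432.3 rad/s
X_L = ωL = 282 Ω
X_C = 1/(ωC) = 92.5 Ω
Net reactance X = X_L − X_C = 189 Ω
Z = j189 Ω
|Z| = √(0² + 189²) = 189 Ω
I = V/|Z| = 24.3 mA
V_L = I·|Z_L| = 0.0243 × 282 = 6.85 V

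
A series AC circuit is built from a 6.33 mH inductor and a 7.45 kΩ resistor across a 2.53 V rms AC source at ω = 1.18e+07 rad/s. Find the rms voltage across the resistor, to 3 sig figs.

0.251 V

X_L = ωL = 74700 Ω
Z = 7450 + j74700 Ω
|Z| = √(7450² + 74700²) = 75100 Ω
I = V/|Z| = 33.7 μA
V_R = I·|Z_R| = 3.37e-05 × 7450 = 0.251 V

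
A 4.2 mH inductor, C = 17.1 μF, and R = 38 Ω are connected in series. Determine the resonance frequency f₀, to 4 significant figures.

ω₀ = 1/√(LC) = 1/√(0.0042 × 1.71e-05) = 3731 rad/s
f₀ = ω₀/(2π) = 593.9 Hz

593.9 Hz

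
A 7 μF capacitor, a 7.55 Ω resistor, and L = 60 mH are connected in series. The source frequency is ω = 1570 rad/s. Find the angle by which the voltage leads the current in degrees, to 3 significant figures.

23.0°

X_L = ωL = 94.2 Ω
X_C = 1/(ωC) = 91.0 Ω
Net reactance X = X_L − X_C = 3.21 Ω
Z = 7.55 + j3.21 Ω
|Z| = √(7.55² + 3.21²) = 8.20 Ω
∠Z = arctan(3.21/7.55) = 23.0°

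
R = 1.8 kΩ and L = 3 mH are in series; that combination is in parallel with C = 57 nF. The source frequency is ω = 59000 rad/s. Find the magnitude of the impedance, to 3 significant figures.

X_L = ωL = 177 Ω
X_C = 1/(ωC) = 297 Ω
Branch 1 (R+jX_L): Z₁ = 1800 + j177 Ω, |Z₁| = 1810 Ω
Branch 2 (−jX_C): Z₂ = −j297 Ω
Parallel: Z = Z₁Z₂/(Z₁+Z₂), |Z| = 298 Ω, ∠Z = -80.6°

298 Ω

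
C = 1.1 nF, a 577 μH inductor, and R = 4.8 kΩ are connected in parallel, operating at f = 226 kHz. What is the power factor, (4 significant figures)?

0.5208

ω = 2πf = 1.42e+06 rad/s
X_L = ωL = 819.3 Ω
X_C = 1/(ωC) = 640.2 Ω
Parallel: admittances add. Y = 1/R + 1/(jωL) + jωC
Y = (0.0002083 + j0.0003415) S
|Y| = 0.0004000 S → |Z| = 1/|Y| = 2500 Ω, ∠Z = −∠Y = -58.61°
cos φ = cos(-58.61°) = 0.5208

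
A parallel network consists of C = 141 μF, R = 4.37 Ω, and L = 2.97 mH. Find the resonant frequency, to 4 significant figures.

ω₀ = 1/√(LC) = 1/√(0.00297 × 0.000141) = 1545 rad/s
f₀ = ω₀/(2π) = 245.9 Hz

245.9 Hz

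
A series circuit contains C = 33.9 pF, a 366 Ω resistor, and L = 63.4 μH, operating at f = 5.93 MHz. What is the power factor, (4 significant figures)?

ω = 2πf = 3.726e+07 rad/s
X_L = ωL = 2362 Ω
X_C = 1/(ωC) = 791.7 Ω
Net reactance X = X_L − X_C = 1571 Ω
Z = 366.0 + j1571 Ω
|Z| = √(366.0² + 1571²) = 1613 Ω
∠Z = arctan(1571/366.0) = 76.88°
cos φ = cos(76.88°) = 0.2270

0.2270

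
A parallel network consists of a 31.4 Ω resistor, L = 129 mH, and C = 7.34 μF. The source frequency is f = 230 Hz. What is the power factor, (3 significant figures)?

0.987

ω = 2πf = 1445 rad/s
X_L = ωL = 186 Ω
X_C = 1/(ωC) = 94.3 Ω
Parallel: admittances add. Y = 1/R + 1/(jωL) + jωC
Y = (0.0318 + j0.00524) S
|Y| = 0.0323 S → |Z| = 1/|Y| = 31.0 Ω, ∠Z = −∠Y = -9.35°
cos φ = cos(-9.35°) = 0.987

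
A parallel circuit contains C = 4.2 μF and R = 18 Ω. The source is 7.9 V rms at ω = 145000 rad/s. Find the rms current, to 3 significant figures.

X_C = 1/(ωC) = 1.64 Ω
Parallel: admittances add. Y = 1/R + jωC
Y = (0.0556 + j0.609) S
|Y| = 0.612 S → |Z| = 1/|Y| = 1.64 Ω, ∠Z = −∠Y = -84.8°
I = V/|Z| = 7.9/1.64 = 4.83 A

4.83 A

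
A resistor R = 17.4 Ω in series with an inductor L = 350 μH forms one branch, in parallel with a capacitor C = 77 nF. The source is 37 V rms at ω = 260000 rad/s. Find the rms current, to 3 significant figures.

X_L = ωL = 91.0 Ω
X_C = 1/(ωC) = 50.0 Ω
Branch 1 (R+jX_L): Z₁ = 17.4 + j91.0 Ω, |Z₁| = 92.6 Ω
Branch 2 (−jX_C): Z₂ = −j50.0 Ω
Parallel: Z = Z₁Z₂/(Z₁+Z₂), |Z| = 104 Ω, ∠Z = -77.9°
I = V/|Z| = 37/104 = 356 mA

356 mA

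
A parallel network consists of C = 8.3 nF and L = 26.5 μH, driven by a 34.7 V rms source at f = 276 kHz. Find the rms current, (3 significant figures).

ω = 2πf = 1.734e+06 rad/s
X_L = ωL = 46.0 Ω
X_C = 1/(ωC) = 69.5 Ω
Parallel: admittances add. Y = 1/(jωL) + jωC
Y = (0 − j0.00737) S
|Y| = 0.00737 S → |Z| = 1/|Y| = 136 Ω, ∠Z = −∠Y = 90.0°
I = V/|Z| = 34.7/136 = 256 mA

256 mA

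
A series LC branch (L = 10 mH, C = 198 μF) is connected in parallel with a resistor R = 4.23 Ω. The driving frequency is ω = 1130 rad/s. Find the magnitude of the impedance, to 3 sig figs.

X_L = ωL = 11.3 Ω
X_C = 1/(ωC) = 4.47 Ω
Branch 1: Z₁ = R = 4.23 Ω
Branch 2 (series LC): Z₂ = j(X_L − X_C) = j6.83 Ω
Parallel: Z = Z₁Z₂/(Z₁+Z₂), |Z| = 3.60 Ω, ∠Z = 31.8°

3.60 Ω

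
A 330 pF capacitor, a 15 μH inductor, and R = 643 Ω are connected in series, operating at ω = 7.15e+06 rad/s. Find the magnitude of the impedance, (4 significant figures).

716.7 Ω

X_L = ωL = 107.2 Ω
X_C = 1/(ωC) = 423.8 Ω
Net reactance X = X_L − X_C = -316.6 Ω
Z = 643.0 − j316.6 Ω
|Z| = √(643.0² + 316.6²) = 716.7 Ω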